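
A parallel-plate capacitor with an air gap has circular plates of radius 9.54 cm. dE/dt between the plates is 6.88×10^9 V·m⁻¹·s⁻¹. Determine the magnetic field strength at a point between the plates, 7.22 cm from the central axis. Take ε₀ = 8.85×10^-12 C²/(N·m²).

2.76×10^-9 T

Through the whole plate area (πR² = 0.02859 m²), I_d = ε₀ πR² dE/dt = 1.741×10^-3 A.
An Ampèrian loop of radius r encloses a fraction (r/R)² of I_d. Then B·2πr = μ₀ I_d (r/R)², giving B = μ₀ I_d r/(2πR²) = 2.76×10^-9 T.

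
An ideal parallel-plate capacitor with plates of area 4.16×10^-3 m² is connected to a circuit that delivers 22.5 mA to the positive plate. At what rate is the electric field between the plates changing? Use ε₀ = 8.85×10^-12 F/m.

6.11×10^11 V/(m·s)

Charge continuity gives I_d = I = 0.0225 A between the plates.
Inverting I_d = ε₀ A dE/dt gives dE/dt = 0.0225 / (8.85×10^-12 · 4.16×10^-3) = 6.11×10^11 V/(m·s).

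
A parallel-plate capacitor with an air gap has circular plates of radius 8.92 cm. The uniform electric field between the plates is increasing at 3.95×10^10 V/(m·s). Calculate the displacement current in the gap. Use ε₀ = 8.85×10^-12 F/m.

The displacement current is ε₀ times dΦ_E/dt = ε₀ A dE/dt = (8.85×10^-12)(0.02500)(3.95×10^10) = 8.74×10^-3 A.

8.74×10^-3 A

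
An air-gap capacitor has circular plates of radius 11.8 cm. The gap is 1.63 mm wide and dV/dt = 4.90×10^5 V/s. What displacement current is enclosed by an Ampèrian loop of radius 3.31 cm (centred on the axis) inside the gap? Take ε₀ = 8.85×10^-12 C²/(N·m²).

With E = V/d, dE/dt = 3.006×10^8 V/(m·s) and πR² = 0.04374 m², giving I_d = ε₀ πR² dE/dt = 1.164×10^-4 A.
The field is uniform, so I_d,enc = I_d (r/R)² = (1.164×10^-4)(3.31/11.8)² = 9.16×10^-6 A.

9.16×10^-6 A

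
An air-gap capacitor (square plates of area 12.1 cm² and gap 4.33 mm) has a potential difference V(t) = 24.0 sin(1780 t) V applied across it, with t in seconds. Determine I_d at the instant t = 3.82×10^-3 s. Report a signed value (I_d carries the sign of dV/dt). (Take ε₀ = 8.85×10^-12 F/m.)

9.19×10^-8 A

C = ε₀A/d = (8.85×10^-12)(1.21×10^-3)/(4.33×10^-3) = 2.473×10^-12 F. dV/dt = V₀ω·cos(ωt); at ωt = 6.7996 rad this factor is 0.8696.
I_d = C dV/dt = (2.473×10^-12)(24.0)(1780)(0.8696) = 9.19×10^-8 A.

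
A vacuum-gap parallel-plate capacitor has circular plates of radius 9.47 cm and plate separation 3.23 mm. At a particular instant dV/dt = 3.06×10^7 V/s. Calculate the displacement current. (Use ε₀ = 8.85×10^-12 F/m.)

2.36×10^-3 A

C = ε₀A/d = (8.85×10^-12)(0.02817)/(3.23×10^-3) = 7.718×10^-11 F.
I_d = C dV/dt = (7.718×10^-11)(3.06×10^7) = 2.36×10^-3 A.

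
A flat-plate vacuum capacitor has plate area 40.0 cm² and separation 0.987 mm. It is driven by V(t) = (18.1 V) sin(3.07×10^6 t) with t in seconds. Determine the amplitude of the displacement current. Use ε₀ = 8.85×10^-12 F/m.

(dE/dt)_max = V₀ω/d = 5.630×10^10 V/(m·s); ω = 3.07×10^6 rad/s.
I_d,max = ε₀ A (dE/dt)_max = (8.85×10^-12)(4.00×10^-3)(5.630×10^10) = 1.99×10^-3 A.

1.99×10^-3 A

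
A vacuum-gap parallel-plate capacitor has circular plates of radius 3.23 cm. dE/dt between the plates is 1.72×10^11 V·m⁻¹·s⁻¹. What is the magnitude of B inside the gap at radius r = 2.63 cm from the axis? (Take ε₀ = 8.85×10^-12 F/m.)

2.52×10^-8 T

Through the whole plate area (πR² = 3.278×10^-3 m²), I_d = ε₀ πR² dE/dt = 4.990×10^-3 A.
∮B·dl = μ₀ I_d,enc with I_d,enc = I_d r²/R² = 3.308×10^-3 A; so B = μ₀ I_d,enc/(2πr) = 2.52×10^-8 T.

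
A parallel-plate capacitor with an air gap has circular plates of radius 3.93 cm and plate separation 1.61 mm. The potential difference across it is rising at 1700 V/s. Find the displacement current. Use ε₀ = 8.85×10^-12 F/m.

C = ε₀A/d = (8.85×10^-12)(4.852×10^-3)/(1.61×10^-3) = 2.667×10^-11 F.
I_d = C dV/dt = (2.667×10^-11)(1700) = 4.53×10^-8 A.

4.53×10^-8 A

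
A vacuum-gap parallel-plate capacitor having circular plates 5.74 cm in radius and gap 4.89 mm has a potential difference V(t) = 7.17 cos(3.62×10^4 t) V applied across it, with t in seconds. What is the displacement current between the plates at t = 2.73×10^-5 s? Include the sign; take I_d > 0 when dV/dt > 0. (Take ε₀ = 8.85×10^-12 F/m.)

-4.06×10^-6 A

dV/dt = (7.17)(3.62×10^4)·−sin(0.98826) = -2.167×10^5 V/s.
I_d = C dV/dt with C = ε₀A/d = (8.85×10^-12)(0.01035)/(4.89×10^-3) = 1.873×10^-11 F, so I_d = (1.873×10^-11)(-2.167×10^5) = -4.06×10^-6 A.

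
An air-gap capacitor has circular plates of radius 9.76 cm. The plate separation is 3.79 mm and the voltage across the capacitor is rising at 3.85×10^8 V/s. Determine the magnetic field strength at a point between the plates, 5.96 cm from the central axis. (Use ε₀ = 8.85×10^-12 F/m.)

I_d = C dV/dt with C = ε₀πR²/d = 6.989×10^-11 F, so I_d = (6.989×10^-11)(3.85×10^8) = 0.02691 A.
For r < R the Ampère–Maxwell law gives B(2πr) = μ₀ I_d (r²/R²), so B = μ₀ I_d r/(2πR²) = (4π×10^-7)(0.02691)(0.0596)/(2π·0.0976²) = 3.37×10^-8 T.

3.37×10^-8 T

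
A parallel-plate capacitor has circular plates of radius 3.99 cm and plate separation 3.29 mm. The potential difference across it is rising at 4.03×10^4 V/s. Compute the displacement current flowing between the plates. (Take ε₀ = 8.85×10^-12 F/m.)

The field between the plates is E = V/d, so dE/dt = (4.03×10^4)/(3.29×10^-3 m) = 1.225×10^7 V/(m·s).
I_d = ε₀ A (dE/dt) = (8.85×10^-12)(5.001×10^-3)(1.225×10^7) = 5.42×10^-7 A.

5.42×10^-7 A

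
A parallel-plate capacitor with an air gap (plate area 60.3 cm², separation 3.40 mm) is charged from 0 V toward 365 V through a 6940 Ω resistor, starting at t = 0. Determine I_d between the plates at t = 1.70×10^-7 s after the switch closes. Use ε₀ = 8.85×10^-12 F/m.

With C = ε₀A/d = (8.85×10^-12)(6.03×10^-3)/(3.40×10^-3) = 1.570×10^-11 F, the time constant is τ = RC = 1.090×10^-7 s, so t/τ = 1.560 and e^(−t/τ) = 0.2101.
I_d = I_cond = (V₀/R) e^(−t/τ) = (0.05259)(0.2101) = 0.0110 A.

0.0110 A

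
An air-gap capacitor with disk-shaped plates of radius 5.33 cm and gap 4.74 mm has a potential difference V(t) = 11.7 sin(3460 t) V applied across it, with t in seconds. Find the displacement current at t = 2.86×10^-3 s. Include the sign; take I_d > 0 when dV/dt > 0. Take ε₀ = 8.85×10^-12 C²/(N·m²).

C = ε₀A/d = (8.85×10^-12)(8.925×10^-3)/(4.74×10^-3) = 1.666×10^-11 F. dV/dt = V₀ω·cos(ωt); at ωt = 9.8956 rad this factor is -0.8912.
I_d = C dV/dt = (1.666×10^-11)(11.7)(3460)(-0.8912) = -6.01×10^-7 A.

-6.01×10^-7 A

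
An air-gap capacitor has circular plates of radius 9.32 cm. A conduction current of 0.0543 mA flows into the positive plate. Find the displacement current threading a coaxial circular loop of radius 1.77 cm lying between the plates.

1.96×10^-6 A

No conduction current crosses the gap, so I_d there equals the 5.43×10^-5 A in the leads.
Through an area πr² the displacement current is I_d·(πr²/πR²) = I_d (r/R)² = 1.96×10^-6 A.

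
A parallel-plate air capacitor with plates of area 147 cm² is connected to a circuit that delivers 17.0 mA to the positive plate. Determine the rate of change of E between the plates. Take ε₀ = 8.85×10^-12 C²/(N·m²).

1.31×10^11 V/(m·s)

Charge continuity gives I_d = I = 0.0170 A between the plates.
Inverting I_d = ε₀ A dE/dt gives dE/dt = 0.0170 / (8.85×10^-12 · 0.0147) = 1.31×10^11 V/(m·s).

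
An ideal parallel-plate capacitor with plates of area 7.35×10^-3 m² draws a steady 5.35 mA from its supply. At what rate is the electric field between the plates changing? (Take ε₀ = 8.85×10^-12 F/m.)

8.22×10^10 V/(m·s)

By continuity, I_d in the gap equals the 5.35 mA flowing in the wire.
Since I_d = ε₀ A dE/dt, dE/dt = I_d/(ε₀A) = (5.35×10^-3)/((8.85×10^-12)(7.35×10^-3)) = 8.22×10^10 V/(m·s).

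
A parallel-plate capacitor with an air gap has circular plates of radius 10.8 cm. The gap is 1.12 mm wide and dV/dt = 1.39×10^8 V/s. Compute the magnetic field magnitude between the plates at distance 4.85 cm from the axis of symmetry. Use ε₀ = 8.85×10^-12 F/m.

With E = V/d, dE/dt = 1.241×10^11 V/(m·s) and πR² = 0.03664 m², giving I_d = ε₀ πR² dE/dt = 0.04024 A.
∮B·dl = μ₀ I_d,enc with I_d,enc = I_d r²/R² = 8.115×10^-3 A; so B = μ₀ I_d,enc/(2πr) = 3.35×10^-8 T.

3.35×10^-8 T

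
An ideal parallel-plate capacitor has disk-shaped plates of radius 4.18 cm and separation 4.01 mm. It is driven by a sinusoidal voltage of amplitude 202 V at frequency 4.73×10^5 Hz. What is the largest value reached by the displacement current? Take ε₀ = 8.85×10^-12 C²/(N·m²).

7.27×10^-3 A

(dE/dt)_max = V₀ω/d = 1.497×10^11 V/(m·s); ω = 2πf = 2.972×10^6 rad/s.
I_d,max = ε₀ A (dE/dt)_max = (8.85×10^-12)(5.489×10^-3)(1.497×10^11) = 7.27×10^-3 A.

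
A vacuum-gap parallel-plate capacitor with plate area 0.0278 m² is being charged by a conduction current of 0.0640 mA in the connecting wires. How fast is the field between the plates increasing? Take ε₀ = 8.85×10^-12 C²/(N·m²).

2.60×10^8 V/(m·s)

The displacement current between the plates equals the conduction current, I_d = 0.0640 mA.
Then dE/dt = I_d/(ε₀A) = 2.60×10^8 V/(m·s).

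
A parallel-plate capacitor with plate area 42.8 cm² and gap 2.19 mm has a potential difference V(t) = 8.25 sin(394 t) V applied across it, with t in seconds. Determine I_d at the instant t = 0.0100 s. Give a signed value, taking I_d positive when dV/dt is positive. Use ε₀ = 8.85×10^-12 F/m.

dE/dt = (V₀ω/d)·cos(ωt) with ωt = 3.94 rad: (8.25)(394)(-0.6978)/(2.19×10^-3) = -1.036×10^6 V/(m·s).
I_d = ε₀ A dE/dt = (8.85×10^-12)(4.28×10^-3)(-1.036×10^6) = -3.92×10^-8 A.

-3.92×10^-8 A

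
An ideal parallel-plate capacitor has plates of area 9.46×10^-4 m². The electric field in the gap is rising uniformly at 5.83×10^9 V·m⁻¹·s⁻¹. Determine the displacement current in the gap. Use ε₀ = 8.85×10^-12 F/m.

I_d = ε₀ A (dE/dt) = (8.85×10^-12)(9.46×10^-4 m²)(5.83×10^9) = 4.88×10^-5 A.

4.88×10^-5 A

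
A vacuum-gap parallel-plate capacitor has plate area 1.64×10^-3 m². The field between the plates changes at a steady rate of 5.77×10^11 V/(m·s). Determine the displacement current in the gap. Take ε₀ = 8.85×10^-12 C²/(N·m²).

8.37×10^-3 A

I_d = ε₀ A (dE/dt) = (8.85×10^-12)(1.64×10^-3 m²)(5.77×10^11) = 8.37×10^-3 A.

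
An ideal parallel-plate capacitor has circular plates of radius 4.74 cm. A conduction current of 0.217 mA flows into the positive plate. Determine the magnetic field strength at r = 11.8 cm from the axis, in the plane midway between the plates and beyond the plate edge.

By continuity the displacement current in the gap matches the conduction current: I_d = 2.17×10^-4 A.
With r > R the enclosed displacement current is the full I_d; B = μ₀ I_d / (2πr) = 3.68×10^-10 T.

3.68×10^-10 T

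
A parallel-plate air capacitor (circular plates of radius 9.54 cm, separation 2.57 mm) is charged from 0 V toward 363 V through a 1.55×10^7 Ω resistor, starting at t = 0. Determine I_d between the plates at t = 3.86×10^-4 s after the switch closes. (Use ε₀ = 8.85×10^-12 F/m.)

With C = ε₀A/d = (8.85×10^-12)(0.02859)/(2.57×10^-3) = 9.845×10^-11 F, the time constant is τ = RC = 1.526×10^-3 s, so t/τ = 0.2529 and e^(−t/τ) = 0.7765.
I_d = I_cond = (V₀/R) e^(−t/τ) = (2.342×10^-5)(0.7765) = 1.82×10^-5 A.

1.82×10^-5 A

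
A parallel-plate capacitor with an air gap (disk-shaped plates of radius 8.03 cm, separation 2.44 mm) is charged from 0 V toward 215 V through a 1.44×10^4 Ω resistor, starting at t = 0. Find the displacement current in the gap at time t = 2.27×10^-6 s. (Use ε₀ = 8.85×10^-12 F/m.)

1.75×10^-3 A

With C = ε₀A/d = (8.85×10^-12)(0.02026)/(2.44×10^-3) = 7.348×10^-11 F, the time constant is τ = RC = 1.058×10^-6 s, so t/τ = 2.146 and e^(−t/τ) = 0.1170.
I_d = I_cond = (V₀/R) e^(−t/τ) = (0.01493)(0.1170) = 1.75×10^-3 A.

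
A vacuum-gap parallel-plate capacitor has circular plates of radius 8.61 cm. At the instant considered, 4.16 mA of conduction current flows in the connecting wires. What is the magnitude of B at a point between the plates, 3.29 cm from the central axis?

No conduction current crosses the gap, so I_d there equals the 4.16×10^-3 A in the leads.
An Ampèrian loop of radius r encloses a fraction (r/R)² of I_d. Then B·2πr = μ₀ I_d (r/R)², giving B = μ₀ I_d r/(2πR²) = 3.69×10^-9 T.

3.69×10^-9 T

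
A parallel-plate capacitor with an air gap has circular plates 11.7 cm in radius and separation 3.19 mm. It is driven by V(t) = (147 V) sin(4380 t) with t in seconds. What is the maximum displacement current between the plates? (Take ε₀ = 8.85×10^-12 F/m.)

The displacement current equals the conduction current C dV/dt, which peaks at C V₀ ω.
With C = ε₀A/d = (8.85×10^-12)(0.04301)/(3.19×10^-3) = 1.193×10^-10 F and ω = 4380 rad/s, I_d,max = (1.193×10^-10)(147)(4380) = 7.68×10^-5 A.

7.68×10^-5 A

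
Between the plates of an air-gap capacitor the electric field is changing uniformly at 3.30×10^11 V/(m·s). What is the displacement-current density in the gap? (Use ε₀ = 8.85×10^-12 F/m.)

2.92 A/m²

J_d = ε₀ dE/dt = (8.85×10^-12)(3.30×10^11) = 2.92 A/m².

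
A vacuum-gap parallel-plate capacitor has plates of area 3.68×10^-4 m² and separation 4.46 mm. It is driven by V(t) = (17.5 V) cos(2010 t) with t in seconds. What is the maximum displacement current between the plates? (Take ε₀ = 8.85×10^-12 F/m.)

2.57×10^-8 A

(dE/dt)_max = V₀ω/d = 7.887×10^6 V/(m·s); ω = 2010 rad/s.
I_d,max = ε₀ A (dE/dt)_max = (8.85×10^-12)(3.68×10^-4)(7.887×10^6) = 2.57×10^-8 A.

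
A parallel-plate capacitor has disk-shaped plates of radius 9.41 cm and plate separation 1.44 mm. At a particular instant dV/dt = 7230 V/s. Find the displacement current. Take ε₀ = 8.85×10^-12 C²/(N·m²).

The displacement current equals the charging current C dV/dt. With C = ε₀A/d = (8.85×10^-12)(0.02782)/(1.44×10^-3) = 1.710×10^-10 F, I_d = (1.710×10^-10)(7230) = 1.24×10^-6 A.

1.24×10^-6 A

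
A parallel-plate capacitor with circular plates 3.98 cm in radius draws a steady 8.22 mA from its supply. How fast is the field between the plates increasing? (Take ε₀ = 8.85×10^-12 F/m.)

The displacement current between the plates equals the conduction current, I_d = 8.22 mA.
Then dE/dt = I_d/(ε₀A) = 1.87×10^11 V/(m·s).

1.87×10^11 V/(m·s)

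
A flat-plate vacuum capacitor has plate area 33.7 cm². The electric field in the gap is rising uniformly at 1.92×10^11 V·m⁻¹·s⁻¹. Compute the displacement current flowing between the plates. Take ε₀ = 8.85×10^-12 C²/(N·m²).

5.73×10^-3 A

With a uniform field, Φ_E = EA, so I_d = ε₀ A dE/dt = 5.73×10^-3 A.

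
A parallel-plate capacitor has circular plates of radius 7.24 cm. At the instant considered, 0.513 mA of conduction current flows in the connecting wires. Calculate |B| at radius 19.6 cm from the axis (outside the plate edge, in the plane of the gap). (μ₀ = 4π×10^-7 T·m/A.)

No conduction current crosses the gap, so I_d there equals the 5.13×10^-4 A in the leads.
For r ≥ R the full I_d is enclosed: B = μ₀ I_d/(2πr) = (4π×10^-7)(5.13×10^-4)/(2π·0.196) = 5.23×10^-10 T.

5.23×10^-10 T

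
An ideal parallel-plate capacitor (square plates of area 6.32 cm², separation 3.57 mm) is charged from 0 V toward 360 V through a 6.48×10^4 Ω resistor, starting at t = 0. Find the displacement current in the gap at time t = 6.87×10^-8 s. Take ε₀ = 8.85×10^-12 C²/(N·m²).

With C = ε₀A/d = (8.85×10^-12)(6.32×10^-4)/(3.57×10^-3) = 1.567×10^-12 F, the time constant is τ = RC = 1.015×10^-7 s, so t/τ = 0.6768 and e^(−t/τ) = 0.5082.
I_d = I_cond = (V₀/R) e^(−t/τ) = (5.556×10^-3)(0.5082) = 2.82×10^-3 A.

2.82×10^-3 A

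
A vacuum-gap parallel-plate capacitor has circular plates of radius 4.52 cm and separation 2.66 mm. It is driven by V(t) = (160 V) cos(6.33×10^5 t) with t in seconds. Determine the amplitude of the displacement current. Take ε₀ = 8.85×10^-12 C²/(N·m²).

(dE/dt)_max = V₀ω/d = 3.808×10^10 V/(m·s); ω = 6.33×10^5 rad/s.
I_d,max = ε₀ A (dE/dt)_max = (8.85×10^-12)(6.418×10^-3)(3.808×10^10) = 2.16×10^-3 A.

2.16×10^-3 A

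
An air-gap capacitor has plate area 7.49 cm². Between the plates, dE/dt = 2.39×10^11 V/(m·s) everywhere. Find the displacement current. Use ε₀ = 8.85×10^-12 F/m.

With a uniform field, Φ_E = EA, so I_d = ε₀ A dE/dt = 1.58×10^-3 A.

1.58×10^-3 A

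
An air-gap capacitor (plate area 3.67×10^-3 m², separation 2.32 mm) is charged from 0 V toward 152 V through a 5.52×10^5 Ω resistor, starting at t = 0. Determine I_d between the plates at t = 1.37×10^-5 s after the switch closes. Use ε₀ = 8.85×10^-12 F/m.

4.68×10^-5 A

C = ε₀A/d = (8.85×10^-12)(3.67×10^-3)/(2.32×10^-3) = 1.400×10^-11 F, so τ = RC = 7.728×10^-6 s.
The conduction current is I(t) = (V₀/R) e^(−t/τ), and the displacement current between the plates equals it.
t/τ = 1.773; I_d = (152/5.52×10^5) · e^(−1.773) = (2.754×10^-4)(0.1698) = 4.68×10^-5 A.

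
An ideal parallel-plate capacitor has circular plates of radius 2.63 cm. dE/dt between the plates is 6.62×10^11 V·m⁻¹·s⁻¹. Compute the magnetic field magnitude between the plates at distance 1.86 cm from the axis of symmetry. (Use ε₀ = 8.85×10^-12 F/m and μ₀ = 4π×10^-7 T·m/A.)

I_d = ε₀ dΦ_E/dt = ε₀ πR² (dE/dt) = (8.85×10^-12)(2.173×10^-3)(6.62×10^11) = 0.01273 A through the full plate area.
An Ampèrian loop of radius r encloses a fraction (r/R)² of I_d. Then B·2πr = μ₀ I_d (r/R)², giving B = μ₀ I_d r/(2πR²) = 6.85×10^-8 T.

6.85×10^-8 T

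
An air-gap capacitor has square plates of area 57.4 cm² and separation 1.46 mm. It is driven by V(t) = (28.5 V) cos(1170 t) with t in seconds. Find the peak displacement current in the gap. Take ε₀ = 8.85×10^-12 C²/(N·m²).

1.16×10^-6 A

C = ε₀A/d = (8.85×10^-12)(5.74×10^-3)/(1.46×10^-3) = 3.479×10^-11 F; ω = 1170 rad/s.
I_d = C dV/dt, so |I_d|_max = C V₀ ω = (3.479×10^-11)(28.5)(1170) = 1.16×10^-6 A.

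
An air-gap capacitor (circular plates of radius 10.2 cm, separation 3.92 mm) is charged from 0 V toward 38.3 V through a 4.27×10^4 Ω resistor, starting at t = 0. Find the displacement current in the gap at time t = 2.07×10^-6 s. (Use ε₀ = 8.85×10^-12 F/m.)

4.65×10^-4 A

C = ε₀A/d = (8.85×10^-12)(0.03269)/(3.92×10^-3) = 7.380×10^-11 F, so τ = RC = 3.151×10^-6 s.
The conduction current is I(t) = (V₀/R) e^(−t/τ), and the displacement current between the plates equals it.
t/τ = 0.6569; I_d = (38.3/4.27×10^4) · e^(−0.6569) = (8.970×10^-4)(0.5185) = 4.65×10^-4 A.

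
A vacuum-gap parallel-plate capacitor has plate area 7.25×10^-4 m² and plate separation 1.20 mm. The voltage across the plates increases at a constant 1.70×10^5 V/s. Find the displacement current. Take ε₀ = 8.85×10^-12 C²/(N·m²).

E = V/d so dE/dt = (dV/dt)/d = 1.417×10^8 V/(m·s), and I_d = ε₀ A dE/dt = (8.85×10^-12)(7.25×10^-4)(1.417×10^8) = 9.09×10^-7 A.

9.09×10^-7 A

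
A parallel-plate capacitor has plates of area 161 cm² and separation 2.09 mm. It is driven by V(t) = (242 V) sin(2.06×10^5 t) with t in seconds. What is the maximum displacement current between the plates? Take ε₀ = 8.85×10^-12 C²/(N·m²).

C = ε₀A/d = (8.85×10^-12)(0.0161)/(2.09×10^-3) = 6.817×10^-11 F; ω = 2.06×10^5 rad/s.
I_d = C dV/dt, so |I_d|_max = C V₀ ω = (6.817×10^-11)(242)(2.06×10^5) = 3.40×10^-3 A.

3.40×10^-3 A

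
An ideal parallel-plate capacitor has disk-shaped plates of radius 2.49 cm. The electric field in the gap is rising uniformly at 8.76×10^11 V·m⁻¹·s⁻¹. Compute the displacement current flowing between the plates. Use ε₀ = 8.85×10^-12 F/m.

0.0151 A

With a uniform field, Φ_E = EA, so I_d = ε₀ A dE/dt = 0.0151 A.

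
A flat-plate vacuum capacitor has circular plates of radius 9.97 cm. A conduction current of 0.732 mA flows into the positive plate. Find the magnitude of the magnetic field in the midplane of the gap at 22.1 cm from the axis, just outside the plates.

Between the plates the displacement current equals the wire current: I_d = 0.732 mA = 7.32×10^-4 A.
Outside the plates the loop encloses all of I_d, so B·2πr = μ₀ I_d and B = 6.62×10^-10 T.

6.62×10^-10 T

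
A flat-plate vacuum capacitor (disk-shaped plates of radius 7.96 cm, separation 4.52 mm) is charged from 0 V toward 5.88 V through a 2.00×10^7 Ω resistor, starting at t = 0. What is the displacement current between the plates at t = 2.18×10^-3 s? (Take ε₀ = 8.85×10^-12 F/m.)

C = ε₀A/d = (8.85×10^-12)(0.01991)/(4.52×10^-3) = 3.898×10^-11 F, so τ = RC = 7.796×10^-4 s.
The conduction current is I(t) = (V₀/R) e^(−t/τ), and the displacement current between the plates equals it.
t/τ = 2.796; I_d = (5.88/2.00×10^7) · e^(−2.796) = (2.940×10^-7)(0.06105) = 1.79×10^-8 A.

1.79×10^-8 A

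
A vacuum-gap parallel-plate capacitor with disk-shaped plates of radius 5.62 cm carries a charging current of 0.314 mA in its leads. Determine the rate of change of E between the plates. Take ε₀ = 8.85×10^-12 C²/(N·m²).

3.58×10^9 V/(m·s)

Charge continuity gives I_d = I = 3.14×10^-4 A between the plates.
Since I_d = ε₀ A dE/dt, dE/dt = I_d/(ε₀A) = (3.14×10^-4)/((8.85×10^-12)(9.923×10^-3)) = 3.58×10^9 V/(m·s).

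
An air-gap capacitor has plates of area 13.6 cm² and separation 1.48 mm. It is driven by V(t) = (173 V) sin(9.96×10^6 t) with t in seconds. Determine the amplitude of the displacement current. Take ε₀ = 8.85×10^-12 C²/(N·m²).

0.0140 A

C = ε₀A/d = (8.85×10^-12)(1.36×10^-3)/(1.48×10^-3) = 8.132×10^-12 F; ω = 9.96×10^6 rad/s.
I_d = C dV/dt, so |I_d|_max = C V₀ ω = (8.132×10^-12)(173)(9.96×10^6) = 0.0140 A.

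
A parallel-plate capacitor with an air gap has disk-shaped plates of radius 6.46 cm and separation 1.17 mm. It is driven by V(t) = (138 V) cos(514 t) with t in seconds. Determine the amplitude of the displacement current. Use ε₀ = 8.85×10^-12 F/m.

C = ε₀A/d = (8.85×10^-12)(0.01311)/(1.17×10^-3) = 9.917×10^-11 F; ω = 514 rad/s.
I_d = C dV/dt, so |I_d|_max = C V₀ ω = (9.917×10^-11)(138)(514) = 7.03×10^-6 A.

7.03×10^-6 A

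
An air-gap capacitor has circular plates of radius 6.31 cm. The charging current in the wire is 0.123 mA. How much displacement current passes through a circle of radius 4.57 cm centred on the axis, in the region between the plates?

6.45×10^-5 A

Between the plates the displacement current equals the wire current: I_d = 0.123 mA = 1.23×10^-4 A.
The field is uniform, so I_d,enc = I_d (r/R)² = (1.23×10^-4)(4.57/6.31)² = 6.45×10^-5 A.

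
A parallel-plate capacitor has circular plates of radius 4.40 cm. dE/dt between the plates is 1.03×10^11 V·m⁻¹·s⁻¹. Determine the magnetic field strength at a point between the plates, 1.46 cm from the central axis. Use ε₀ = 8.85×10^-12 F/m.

8.36×10^-9 T

Total displacement current: I_d = ε₀(πR²)(dE/dt) = (8.85×10^-12)(6.082×10^-3)(1.03×10^11) = 5.544×10^-3 A.
An Ampèrian loop of radius r encloses a fraction (r/R)² of I_d. Then B·2πr = μ₀ I_d (r/R)², giving B = μ₀ I_d r/(2πR²) = 8.36×10^-9 T.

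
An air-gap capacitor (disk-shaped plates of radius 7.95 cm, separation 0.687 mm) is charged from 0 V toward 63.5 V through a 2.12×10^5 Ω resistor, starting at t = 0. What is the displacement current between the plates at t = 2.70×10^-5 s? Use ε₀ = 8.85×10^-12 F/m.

C = ε₀A/d = (8.85×10^-12)(0.01986)/(6.87×10^-4) = 2.558×10^-10 F, so τ = RC = 5.423×10^-5 s.
The conduction current is I(t) = (V₀/R) e^(−t/τ), and the displacement current between the plates equals it.
t/τ = 0.4979; I_d = (63.5/2.12×10^5) · e^(−0.4979) = (2.995×10^-4)(0.6078) = 1.82×10^-4 A.

1.82×10^-4 A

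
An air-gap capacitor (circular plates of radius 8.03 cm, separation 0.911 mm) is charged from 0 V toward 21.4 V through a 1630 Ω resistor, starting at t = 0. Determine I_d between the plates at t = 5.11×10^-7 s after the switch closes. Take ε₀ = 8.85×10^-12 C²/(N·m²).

2.67×10^-3 A

C = ε₀A/d = (8.85×10^-12)(0.02026)/(9.11×10^-4) = 1.968×10^-10 F and τ = RC = 3.208×10^-7 s. I_d in the gap equals the RC charging current.
I_d(t) = (V₀/R) e^(−t/τ) = 0.01313 · e^(−1.593) = 2.67×10^-3 A.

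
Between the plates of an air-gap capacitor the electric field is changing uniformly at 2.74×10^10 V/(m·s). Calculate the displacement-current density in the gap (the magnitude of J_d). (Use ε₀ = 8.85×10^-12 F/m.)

0.242 A/m²

The displacement-current density is ε₀ ∂E/∂t = (8.85×10^-12)(2.74×10^10) = 0.242 A/m².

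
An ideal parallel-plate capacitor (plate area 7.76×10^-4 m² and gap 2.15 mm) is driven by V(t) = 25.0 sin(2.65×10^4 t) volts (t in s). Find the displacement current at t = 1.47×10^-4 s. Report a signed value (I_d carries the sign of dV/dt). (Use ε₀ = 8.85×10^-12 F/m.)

dE/dt = (V₀ω/d)·cos(ωt) with ωt = 3.8955 rad: (25.0)(2.65×10^4)(-0.7290)/(2.15×10^-3) = -2.246×10^8 V/(m·s).
I_d = ε₀ A dE/dt = (8.85×10^-12)(7.76×10^-4)(-2.246×10^8) = -1.54×10^-6 A.

-1.54×10^-6 A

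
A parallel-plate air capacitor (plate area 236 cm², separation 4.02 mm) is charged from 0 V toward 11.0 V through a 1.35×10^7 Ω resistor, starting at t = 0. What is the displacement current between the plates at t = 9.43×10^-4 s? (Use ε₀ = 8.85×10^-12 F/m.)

With C = ε₀A/d = (8.85×10^-12)(0.0236)/(4.02×10^-3) = 5.196×10^-11 F, the time constant is τ = RC = 7.015×10^-4 s, so t/τ = 1.344 and e^(−t/τ) = 0.2608.
I_d = I_cond = (V₀/R) e^(−t/τ) = (8.148×10^-7)(0.2608) = 2.12×10^-7 A.

2.12×10^-7 A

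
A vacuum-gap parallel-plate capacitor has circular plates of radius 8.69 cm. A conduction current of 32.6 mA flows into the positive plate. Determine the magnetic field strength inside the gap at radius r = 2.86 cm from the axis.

2.47×10^-8 T

By continuity the displacement current in the gap matches the conduction current: I_d = 0.0326 A.
For r < R the Ampère–Maxwell law gives B(2πr) = μ₀ I_d (r²/R²), so B = μ₀ I_d r/(2πR²) = (4π×10^-7)(0.0326)(0.0286)/(2π·0.0869²) = 2.47×10^-8 T.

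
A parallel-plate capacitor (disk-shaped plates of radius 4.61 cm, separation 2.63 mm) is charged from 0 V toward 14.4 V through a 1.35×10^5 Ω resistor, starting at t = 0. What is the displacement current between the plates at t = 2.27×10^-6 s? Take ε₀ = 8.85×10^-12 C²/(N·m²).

5.05×10^-5 A

C = ε₀A/d = (8.85×10^-12)(6.677×10^-3)/(2.63×10^-3) = 2.247×10^-11 F, so τ = RC = 3.033×10^-6 s.
The conduction current is I(t) = (V₀/R) e^(−t/τ), and the displacement current between the plates equals it.
t/τ = 0.7484; I_d = (14.4/1.35×10^5) · e^(−0.7484) = (1.067×10^-4)(0.4731) = 5.05×10^-5 A.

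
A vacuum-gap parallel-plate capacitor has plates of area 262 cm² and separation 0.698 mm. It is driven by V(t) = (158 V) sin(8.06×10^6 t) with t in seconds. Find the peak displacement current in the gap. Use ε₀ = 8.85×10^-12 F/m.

0.423 A

(dE/dt)_max = V₀ω/d = 1.824×10^12 V/(m·s); ω = 8.06×10^6 rad/s.
I_d,max = ε₀ A (dE/dt)_max = (8.85×10^-12)(0.0262)(1.824×10^12) = 0.423 A.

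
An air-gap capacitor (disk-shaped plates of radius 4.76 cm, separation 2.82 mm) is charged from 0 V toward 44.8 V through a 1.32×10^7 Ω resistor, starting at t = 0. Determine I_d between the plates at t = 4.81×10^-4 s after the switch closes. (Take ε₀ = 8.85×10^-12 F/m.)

6.64×10^-7 A

C = ε₀A/d = (8.85×10^-12)(7.118×10^-3)/(2.82×10^-3) = 2.234×10^-11 F, so τ = RC = 2.949×10^-4 s.
The conduction current is I(t) = (V₀/R) e^(−t/τ), and the displacement current between the plates equals it.
t/τ = 1.631; I_d = (44.8/1.32×10^7) · e^(−1.631) = (3.394×10^-6)(0.1957) = 6.64×10^-7 A.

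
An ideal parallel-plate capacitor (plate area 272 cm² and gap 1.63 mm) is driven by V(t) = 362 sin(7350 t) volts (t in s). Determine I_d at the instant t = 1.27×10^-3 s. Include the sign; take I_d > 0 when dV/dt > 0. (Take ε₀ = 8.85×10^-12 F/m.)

-3.91×10^-4 A

dE/dt = (V₀ω/d)·cos(ωt) with ωt = 9.3345 rad: (362)(7350)(-0.9959)/(1.63×10^-3) = -1.626×10^9 V/(m·s).
I_d = ε₀ A dE/dt = (8.85×10^-12)(0.0272)(-1.626×10^9) = -3.91×10^-4 A.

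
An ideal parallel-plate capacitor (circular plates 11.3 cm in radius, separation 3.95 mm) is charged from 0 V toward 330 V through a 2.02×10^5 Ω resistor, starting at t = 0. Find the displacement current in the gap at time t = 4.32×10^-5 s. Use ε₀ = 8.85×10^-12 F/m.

With C = ε₀A/d = (8.85×10^-12)(0.04011)/(3.95×10^-3) = 8.987×10^-11 F, the time constant is τ = RC = 1.815×10^-5 s, so t/τ = 2.380 and e^(−t/τ) = 0.09255.
I_d = I_cond = (V₀/R) e^(−t/τ) = (1.634×10^-3)(0.09255) = 1.51×10^-4 A.

1.51×10^-4 A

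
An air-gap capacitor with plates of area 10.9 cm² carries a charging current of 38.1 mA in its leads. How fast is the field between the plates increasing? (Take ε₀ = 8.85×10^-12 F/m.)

3.95×10^12 V/(m·s)

The displacement current between the plates equals the conduction current, I_d = 38.1 mA.
Then dE/dt = I_d/(ε₀A) = 3.95×10^12 V/(m·s).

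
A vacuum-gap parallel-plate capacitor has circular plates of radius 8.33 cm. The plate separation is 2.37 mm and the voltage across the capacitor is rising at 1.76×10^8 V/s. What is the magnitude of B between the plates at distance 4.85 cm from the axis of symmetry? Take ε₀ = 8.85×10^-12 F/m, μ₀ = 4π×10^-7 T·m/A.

With E = V/d, dE/dt = 7.426×10^10 V/(m·s) and πR² = 0.02180 m², giving I_d = ε₀ πR² dE/dt = 0.01433 A.
For r < R the Ampère–Maxwell law gives B(2πr) = μ₀ I_d (r²/R²), so B = μ₀ I_d r/(2πR²) = (4π×10^-7)(0.01433)(0.0485)/(2π·0.0833²) = 2.00×10^-8 T.

2.00×10^-8 T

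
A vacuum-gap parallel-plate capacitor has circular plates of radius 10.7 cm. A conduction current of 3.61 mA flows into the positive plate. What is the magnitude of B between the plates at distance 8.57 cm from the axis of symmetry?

5.40×10^-9 T

By continuity the displacement current in the gap matches the conduction current: I_d = 3.61×10^-3 A.
∮B·dl = μ₀ I_d,enc with I_d,enc = I_d r²/R² = 2.316×10^-3 A; so B = μ₀ I_d,enc/(2πr) = 5.40×10^-9 T.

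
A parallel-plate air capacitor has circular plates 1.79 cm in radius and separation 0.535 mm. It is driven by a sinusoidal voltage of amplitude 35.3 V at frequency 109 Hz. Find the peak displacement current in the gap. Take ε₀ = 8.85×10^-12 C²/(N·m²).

(dE/dt)_max = V₀ω/d = 4.519×10^7 V/(m·s); ω = 2πf = 684.9 rad/s.
I_d,max = ε₀ A (dE/dt)_max = (8.85×10^-12)(1.007×10^-3)(4.519×10^7) = 4.03×10^-7 A.

4.03×10^-7 A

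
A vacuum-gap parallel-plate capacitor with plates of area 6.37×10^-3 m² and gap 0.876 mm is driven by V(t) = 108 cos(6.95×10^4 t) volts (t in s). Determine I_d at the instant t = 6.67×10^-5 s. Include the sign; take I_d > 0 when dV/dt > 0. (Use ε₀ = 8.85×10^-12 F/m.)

dV/dt = (108)(6.95×10^4)·−sin(4.63565) = 7.484×10^6 V/s.
I_d = C dV/dt with C = ε₀A/d = (8.85×10^-12)(6.37×10^-3)/(8.76×10^-4) = 6.435×10^-11 F, so I_d = (6.435×10^-11)(7.484×10^6) = 4.82×10^-4 A.

4.82×10^-4 A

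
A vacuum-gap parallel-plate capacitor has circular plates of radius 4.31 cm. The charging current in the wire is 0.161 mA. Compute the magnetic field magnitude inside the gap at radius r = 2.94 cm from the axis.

By continuity the displacement current in the gap matches the conduction current: I_d = 1.61×10^-4 A.
For r < R the Ampère–Maxwell law gives B(2πr) = μ₀ I_d (r²/R²), so B = μ₀ I_d r/(2πR²) = (4π×10^-7)(1.61×10^-4)(0.0294)/(2π·0.0431²) = 5.10×10^-10 T.

5.10×10^-10 T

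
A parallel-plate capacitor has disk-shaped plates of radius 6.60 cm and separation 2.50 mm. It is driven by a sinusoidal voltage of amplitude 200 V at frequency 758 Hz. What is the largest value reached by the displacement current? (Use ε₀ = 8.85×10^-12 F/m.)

C = ε₀A/d = (8.85×10^-12)(0.01368)/(2.50×10^-3) = 4.843×10^-11 F; ω = 2πf = 4763 rad/s.
I_d = C dV/dt, so |I_d|_max = C V₀ ω = (4.843×10^-11)(200)(4763) = 4.61×10^-5 A.

4.61×10^-5 A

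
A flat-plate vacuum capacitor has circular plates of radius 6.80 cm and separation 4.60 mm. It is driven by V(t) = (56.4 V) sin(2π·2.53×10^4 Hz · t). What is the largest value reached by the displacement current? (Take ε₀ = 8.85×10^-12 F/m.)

The displacement current equals the conduction current C dV/dt, which peaks at C V₀ ω.
With C = ε₀A/d = (8.85×10^-12)(0.01453)/(4.60×10^-3) = 2.795×10^-11 F and ω = 2πf = 1.590×10^5 rad/s, I_d,max = (2.795×10^-11)(56.4)(1.590×10^5) = 2.51×10^-4 A.

2.51×10^-4 A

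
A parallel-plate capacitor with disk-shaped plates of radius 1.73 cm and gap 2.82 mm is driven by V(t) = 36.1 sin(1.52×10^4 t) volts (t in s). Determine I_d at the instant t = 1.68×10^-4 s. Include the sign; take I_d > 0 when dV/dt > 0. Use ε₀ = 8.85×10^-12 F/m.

dE/dt = (V₀ω/d)·cos(ωt) with ωt = 2.5536 rad: (36.1)(1.52×10^4)(-0.8321)/(2.82×10^-3) = -1.619×10^8 V/(m·s).
I_d = ε₀ A dE/dt = (8.85×10^-12)(9.402×10^-4)(-1.619×10^8) = -1.35×10^-6 A.

-1.35×10^-6 A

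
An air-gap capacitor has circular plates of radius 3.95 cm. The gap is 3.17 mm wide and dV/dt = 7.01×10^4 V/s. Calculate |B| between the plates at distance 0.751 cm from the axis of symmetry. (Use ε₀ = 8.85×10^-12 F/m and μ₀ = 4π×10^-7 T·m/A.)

9.23×10^-13 T

dE/dt = (dV/dt)/d = 2.211×10^7 V/(m·s); I_d = ε₀(πR²)(dE/dt) = (8.85×10^-12)(4.902×10^-3)(2.211×10^7) = 9.592×10^-7 A.
An Ampèrian loop of radius r encloses a fraction (r/R)² of I_d. Then B·2πr = μ₀ I_d (r/R)², giving B = μ₀ I_d r/(2πR²) = 9.23×10^-13 T.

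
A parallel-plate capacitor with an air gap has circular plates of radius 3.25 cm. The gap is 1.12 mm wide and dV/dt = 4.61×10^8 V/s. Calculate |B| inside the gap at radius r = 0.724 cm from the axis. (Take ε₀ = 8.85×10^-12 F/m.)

With E = V/d, dE/dt = 4.116×10^11 V/(m·s) and πR² = 3.318×10^-3 m², giving I_d = ε₀ πR² dE/dt = 0.01209 A.
∮B·dl = μ₀ I_d,enc with I_d,enc = I_d r²/R² = 6.000×10^-4 A; so B = μ₀ I_d,enc/(2πr) = 1.66×10^-8 T.

1.66×10^-8 T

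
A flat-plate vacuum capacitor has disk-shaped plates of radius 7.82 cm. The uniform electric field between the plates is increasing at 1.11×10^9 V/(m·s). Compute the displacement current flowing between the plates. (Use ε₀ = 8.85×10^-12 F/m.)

With a uniform field, Φ_E = EA, so I_d = ε₀ A dE/dt = 1.89×10^-4 A.

1.89×10^-4 A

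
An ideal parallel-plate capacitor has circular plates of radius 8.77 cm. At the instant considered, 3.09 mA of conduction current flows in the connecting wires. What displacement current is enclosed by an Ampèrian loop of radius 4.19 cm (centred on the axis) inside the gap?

No conduction current crosses the gap, so I_d there equals the 3.09×10^-3 A in the leads.
The field is uniform, so I_d,enc = I_d (r/R)² = (3.09×10^-3)(4.19/8.77)² = 7.05×10^-4 A.

7.05×10^-4 A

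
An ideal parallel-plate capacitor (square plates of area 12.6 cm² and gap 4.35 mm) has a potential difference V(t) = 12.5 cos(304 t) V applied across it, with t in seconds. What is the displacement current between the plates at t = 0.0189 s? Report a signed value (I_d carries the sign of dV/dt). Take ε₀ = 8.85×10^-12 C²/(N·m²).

4.99×10^-9 A

C = ε₀A/d = (8.85×10^-12)(1.26×10^-3)/(4.35×10^-3) = 2.563×10^-12 F. dV/dt = V₀ω·−sin(ωt); at ωt = 5.7456 rad this factor is 0.5121.
I_d = C dV/dt = (2.563×10^-12)(12.5)(304)(0.5121) = 4.99×10^-9 A.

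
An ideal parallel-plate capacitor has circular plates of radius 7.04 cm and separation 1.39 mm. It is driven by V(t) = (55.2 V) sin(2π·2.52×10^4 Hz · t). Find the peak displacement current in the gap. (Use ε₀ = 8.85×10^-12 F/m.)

The displacement current equals the conduction current C dV/dt, which peaks at C V₀ ω.
With C = ε₀A/d = (8.85×10^-12)(0.01557)/(1.39×10^-3) = 9.913×10^-11 F and ω = 2πf = 1.583×10^5 rad/s, I_d,max = (9.913×10^-11)(55.2)(1.583×10^5) = 8.66×10^-4 A.

8.66×10^-4 A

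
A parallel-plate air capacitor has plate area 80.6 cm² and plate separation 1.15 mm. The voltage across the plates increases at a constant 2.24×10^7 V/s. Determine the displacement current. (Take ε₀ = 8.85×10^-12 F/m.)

1.39×10^-3 A

The displacement current equals the charging current C dV/dt. With C = ε₀A/d = (8.85×10^-12)(8.06×10^-3)/(1.15×10^-3) = 6.203×10^-11 F, I_d = (6.203×10^-11)(2.24×10^7) = 1.39×10^-3 A.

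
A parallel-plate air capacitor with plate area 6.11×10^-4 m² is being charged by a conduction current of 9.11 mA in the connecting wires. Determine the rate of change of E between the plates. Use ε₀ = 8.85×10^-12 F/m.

1.68×10^12 V/(m·s)

The displacement current between the plates equals the conduction current, I_d = 9.11 mA.
Inverting I_d = ε₀ A dE/dt gives dE/dt = 9.11×10^-3 / (8.85×10^-12 · 6.11×10^-4) = 1.68×10^12 V/(m·s).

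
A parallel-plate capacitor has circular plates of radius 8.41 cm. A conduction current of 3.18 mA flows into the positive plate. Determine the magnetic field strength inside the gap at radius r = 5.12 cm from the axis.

Between the plates the displacement current equals the wire current: I_d = 3.18 mA = 3.18×10^-3 A.
For r < R the Ampère–Maxwell law gives B(2πr) = μ₀ I_d (r²/R²), so B = μ₀ I_d r/(2πR²) = (4π×10^-7)(3.18×10^-3)(0.0512)/(2π·0.0841²) = 4.60×10^-9 T.

4.60×10^-9 T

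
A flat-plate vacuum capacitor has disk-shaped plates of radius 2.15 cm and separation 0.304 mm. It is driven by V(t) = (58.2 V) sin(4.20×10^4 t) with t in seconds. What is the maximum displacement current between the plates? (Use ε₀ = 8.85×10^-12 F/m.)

1.03×10^-4 A

C = ε₀A/d = (8.85×10^-12)(1.452×10^-3)/(3.04×10^-4) = 4.227×10^-11 F; ω = 4.20×10^4 rad/s.
I_d = C dV/dt, so |I_d|_max = C V₀ ω = (4.227×10^-11)(58.2)(4.20×10^4) = 1.03×10^-4 A.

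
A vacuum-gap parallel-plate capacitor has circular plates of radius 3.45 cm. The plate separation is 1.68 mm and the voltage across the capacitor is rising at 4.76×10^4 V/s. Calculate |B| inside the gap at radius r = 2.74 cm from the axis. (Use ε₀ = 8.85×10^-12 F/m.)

4.32×10^-12 T

dE/dt = (dV/dt)/d = 2.833×10^7 V/(m·s); I_d = ε₀(πR²)(dE/dt) = (8.85×10^-12)(3.739×10^-3)(2.833×10^7) = 9.374×10^-7 A.
An Ampèrian loop of radius r encloses a fraction (r/R)² of I_d. Then B·2πr = μ₀ I_d (r/R)², giving B = μ₀ I_d r/(2πR²) = 4.32×10^-12 T.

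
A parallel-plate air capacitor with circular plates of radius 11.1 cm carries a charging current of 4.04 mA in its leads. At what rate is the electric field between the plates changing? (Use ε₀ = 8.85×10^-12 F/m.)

1.18×10^10 V/(m·s)

The displacement current between the plates equals the conduction current, I_d = 4.04 mA.
Inverting I_d = ε₀ A dE/dt gives dE/dt = 4.04×10^-3 / (8.85×10^-12 · 0.03871) = 1.18×10^10 V/(m·s).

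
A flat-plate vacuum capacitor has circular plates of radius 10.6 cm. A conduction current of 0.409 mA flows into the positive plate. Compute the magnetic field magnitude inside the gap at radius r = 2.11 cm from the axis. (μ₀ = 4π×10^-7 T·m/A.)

No conduction current crosses the gap, so I_d there equals the 4.09×10^-4 A in the leads.
An Ampèrian loop of radius r encloses a fraction (r/R)² of I_d. Then B·2πr = μ₀ I_d (r/R)², giving B = μ₀ I_d r/(2πR²) = 1.54×10^-10 T.

1.54×10^-10 T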